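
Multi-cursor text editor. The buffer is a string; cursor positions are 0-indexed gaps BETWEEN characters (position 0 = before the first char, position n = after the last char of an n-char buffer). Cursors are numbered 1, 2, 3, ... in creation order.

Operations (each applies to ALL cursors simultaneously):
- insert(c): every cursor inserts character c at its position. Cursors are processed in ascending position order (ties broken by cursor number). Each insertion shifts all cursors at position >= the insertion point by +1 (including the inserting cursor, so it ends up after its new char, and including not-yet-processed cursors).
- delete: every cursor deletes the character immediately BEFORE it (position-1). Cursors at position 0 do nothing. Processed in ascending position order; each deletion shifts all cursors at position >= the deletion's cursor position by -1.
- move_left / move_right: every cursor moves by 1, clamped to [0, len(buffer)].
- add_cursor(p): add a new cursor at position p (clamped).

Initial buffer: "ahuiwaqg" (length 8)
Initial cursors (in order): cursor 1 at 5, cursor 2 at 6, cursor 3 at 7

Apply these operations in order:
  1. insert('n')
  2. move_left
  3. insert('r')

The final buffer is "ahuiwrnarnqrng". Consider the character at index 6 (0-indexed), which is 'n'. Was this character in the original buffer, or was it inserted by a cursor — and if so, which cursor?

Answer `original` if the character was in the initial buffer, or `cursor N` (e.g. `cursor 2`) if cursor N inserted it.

Answer: cursor 1

Derivation:
After op 1 (insert('n')): buffer="ahuiwnanqng" (len 11), cursors c1@6 c2@8 c3@10, authorship .....1.2.3.
After op 2 (move_left): buffer="ahuiwnanqng" (len 11), cursors c1@5 c2@7 c3@9, authorship .....1.2.3.
After op 3 (insert('r')): buffer="ahuiwrnarnqrng" (len 14), cursors c1@6 c2@9 c3@12, authorship .....11.22.33.
Authorship (.=original, N=cursor N): . . . . . 1 1 . 2 2 . 3 3 .
Index 6: author = 1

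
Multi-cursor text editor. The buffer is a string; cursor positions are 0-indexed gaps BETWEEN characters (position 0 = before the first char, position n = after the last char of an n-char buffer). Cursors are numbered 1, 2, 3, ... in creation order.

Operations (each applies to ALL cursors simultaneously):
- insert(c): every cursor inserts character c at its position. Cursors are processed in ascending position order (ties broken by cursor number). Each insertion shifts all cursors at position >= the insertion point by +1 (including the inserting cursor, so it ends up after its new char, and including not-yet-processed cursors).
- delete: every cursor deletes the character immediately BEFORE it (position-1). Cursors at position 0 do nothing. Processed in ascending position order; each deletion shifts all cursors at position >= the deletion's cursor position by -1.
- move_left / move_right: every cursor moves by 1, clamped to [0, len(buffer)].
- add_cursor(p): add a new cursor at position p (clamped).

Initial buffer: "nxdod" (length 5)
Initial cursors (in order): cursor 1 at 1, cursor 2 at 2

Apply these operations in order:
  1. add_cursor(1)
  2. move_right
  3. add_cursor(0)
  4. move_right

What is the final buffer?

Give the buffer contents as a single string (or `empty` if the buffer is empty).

After op 1 (add_cursor(1)): buffer="nxdod" (len 5), cursors c1@1 c3@1 c2@2, authorship .....
After op 2 (move_right): buffer="nxdod" (len 5), cursors c1@2 c3@2 c2@3, authorship .....
After op 3 (add_cursor(0)): buffer="nxdod" (len 5), cursors c4@0 c1@2 c3@2 c2@3, authorship .....
After op 4 (move_right): buffer="nxdod" (len 5), cursors c4@1 c1@3 c3@3 c2@4, authorship .....

Answer: nxdod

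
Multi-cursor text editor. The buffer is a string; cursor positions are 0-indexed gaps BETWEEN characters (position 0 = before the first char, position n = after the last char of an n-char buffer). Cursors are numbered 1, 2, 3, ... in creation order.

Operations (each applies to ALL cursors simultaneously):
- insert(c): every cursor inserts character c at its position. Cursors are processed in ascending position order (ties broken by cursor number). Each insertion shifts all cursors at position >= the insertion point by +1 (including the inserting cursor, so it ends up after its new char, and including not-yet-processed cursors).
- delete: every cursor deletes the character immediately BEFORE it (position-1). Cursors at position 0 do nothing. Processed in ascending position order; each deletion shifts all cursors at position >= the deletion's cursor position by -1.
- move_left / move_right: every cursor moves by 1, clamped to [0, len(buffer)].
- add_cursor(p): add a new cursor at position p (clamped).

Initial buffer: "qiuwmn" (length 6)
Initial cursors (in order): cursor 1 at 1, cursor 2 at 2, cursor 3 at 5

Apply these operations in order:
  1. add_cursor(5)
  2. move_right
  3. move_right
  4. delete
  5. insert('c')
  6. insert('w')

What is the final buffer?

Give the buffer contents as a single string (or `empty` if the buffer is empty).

After op 1 (add_cursor(5)): buffer="qiuwmn" (len 6), cursors c1@1 c2@2 c3@5 c4@5, authorship ......
After op 2 (move_right): buffer="qiuwmn" (len 6), cursors c1@2 c2@3 c3@6 c4@6, authorship ......
After op 3 (move_right): buffer="qiuwmn" (len 6), cursors c1@3 c2@4 c3@6 c4@6, authorship ......
After op 4 (delete): buffer="qi" (len 2), cursors c1@2 c2@2 c3@2 c4@2, authorship ..
After op 5 (insert('c')): buffer="qicccc" (len 6), cursors c1@6 c2@6 c3@6 c4@6, authorship ..1234
After op 6 (insert('w')): buffer="qiccccwwww" (len 10), cursors c1@10 c2@10 c3@10 c4@10, authorship ..12341234

Answer: qiccccwwww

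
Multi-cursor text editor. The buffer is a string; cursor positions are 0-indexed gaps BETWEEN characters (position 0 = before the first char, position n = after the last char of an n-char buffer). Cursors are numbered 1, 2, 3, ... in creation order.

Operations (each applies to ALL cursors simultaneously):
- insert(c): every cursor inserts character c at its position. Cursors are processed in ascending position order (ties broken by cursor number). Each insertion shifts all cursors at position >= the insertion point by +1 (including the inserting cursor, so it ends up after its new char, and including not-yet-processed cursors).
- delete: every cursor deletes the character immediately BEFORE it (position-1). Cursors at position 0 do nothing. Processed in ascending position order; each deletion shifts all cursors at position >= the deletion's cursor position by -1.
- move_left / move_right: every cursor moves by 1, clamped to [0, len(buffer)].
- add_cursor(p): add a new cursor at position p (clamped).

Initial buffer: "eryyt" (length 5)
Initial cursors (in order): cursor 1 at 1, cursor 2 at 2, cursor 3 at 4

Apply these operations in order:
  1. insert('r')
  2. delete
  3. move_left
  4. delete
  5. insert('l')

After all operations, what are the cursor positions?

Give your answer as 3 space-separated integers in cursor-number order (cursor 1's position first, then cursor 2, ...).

Answer: 2 2 4

Derivation:
After op 1 (insert('r')): buffer="errryyrt" (len 8), cursors c1@2 c2@4 c3@7, authorship .1.2..3.
After op 2 (delete): buffer="eryyt" (len 5), cursors c1@1 c2@2 c3@4, authorship .....
After op 3 (move_left): buffer="eryyt" (len 5), cursors c1@0 c2@1 c3@3, authorship .....
After op 4 (delete): buffer="ryt" (len 3), cursors c1@0 c2@0 c3@1, authorship ...
After op 5 (insert('l')): buffer="llrlyt" (len 6), cursors c1@2 c2@2 c3@4, authorship 12.3..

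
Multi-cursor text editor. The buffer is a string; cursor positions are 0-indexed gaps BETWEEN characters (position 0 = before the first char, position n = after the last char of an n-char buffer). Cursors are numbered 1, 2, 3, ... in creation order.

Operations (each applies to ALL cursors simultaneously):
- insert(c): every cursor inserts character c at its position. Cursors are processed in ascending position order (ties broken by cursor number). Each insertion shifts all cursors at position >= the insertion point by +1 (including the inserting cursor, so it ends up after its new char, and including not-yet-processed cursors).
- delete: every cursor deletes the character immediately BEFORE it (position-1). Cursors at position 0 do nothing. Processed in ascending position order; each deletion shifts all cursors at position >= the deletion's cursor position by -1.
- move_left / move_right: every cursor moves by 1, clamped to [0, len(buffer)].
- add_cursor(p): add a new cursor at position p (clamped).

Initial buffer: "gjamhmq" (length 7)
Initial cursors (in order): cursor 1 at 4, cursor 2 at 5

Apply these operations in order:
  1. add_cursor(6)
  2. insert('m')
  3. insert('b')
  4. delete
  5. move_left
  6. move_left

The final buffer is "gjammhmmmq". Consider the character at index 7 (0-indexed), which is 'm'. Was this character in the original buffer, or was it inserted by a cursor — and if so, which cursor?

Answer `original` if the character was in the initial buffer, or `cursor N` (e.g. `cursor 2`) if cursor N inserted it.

Answer: original

Derivation:
After op 1 (add_cursor(6)): buffer="gjamhmq" (len 7), cursors c1@4 c2@5 c3@6, authorship .......
After op 2 (insert('m')): buffer="gjammhmmmq" (len 10), cursors c1@5 c2@7 c3@9, authorship ....1.2.3.
After op 3 (insert('b')): buffer="gjammbhmbmmbq" (len 13), cursors c1@6 c2@9 c3@12, authorship ....11.22.33.
After op 4 (delete): buffer="gjammhmmmq" (len 10), cursors c1@5 c2@7 c3@9, authorship ....1.2.3.
After op 5 (move_left): buffer="gjammhmmmq" (len 10), cursors c1@4 c2@6 c3@8, authorship ....1.2.3.
After op 6 (move_left): buffer="gjammhmmmq" (len 10), cursors c1@3 c2@5 c3@7, authorship ....1.2.3.
Authorship (.=original, N=cursor N): . . . . 1 . 2 . 3 .
Index 7: author = original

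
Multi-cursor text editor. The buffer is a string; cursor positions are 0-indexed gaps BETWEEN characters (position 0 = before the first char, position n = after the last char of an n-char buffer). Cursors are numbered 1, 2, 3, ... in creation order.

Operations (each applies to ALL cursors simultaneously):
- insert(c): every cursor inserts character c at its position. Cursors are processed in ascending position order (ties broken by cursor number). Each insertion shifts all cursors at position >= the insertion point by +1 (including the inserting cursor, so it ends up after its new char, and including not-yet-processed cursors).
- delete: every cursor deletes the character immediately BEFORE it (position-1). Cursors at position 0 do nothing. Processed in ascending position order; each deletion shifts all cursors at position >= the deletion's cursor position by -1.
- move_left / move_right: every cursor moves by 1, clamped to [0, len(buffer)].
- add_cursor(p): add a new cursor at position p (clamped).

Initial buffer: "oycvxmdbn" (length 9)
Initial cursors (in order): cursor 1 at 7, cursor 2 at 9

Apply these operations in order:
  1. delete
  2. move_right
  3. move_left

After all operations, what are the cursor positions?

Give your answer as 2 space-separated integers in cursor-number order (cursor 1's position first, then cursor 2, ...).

Answer: 6 6

Derivation:
After op 1 (delete): buffer="oycvxmb" (len 7), cursors c1@6 c2@7, authorship .......
After op 2 (move_right): buffer="oycvxmb" (len 7), cursors c1@7 c2@7, authorship .......
After op 3 (move_left): buffer="oycvxmb" (len 7), cursors c1@6 c2@6, authorship .......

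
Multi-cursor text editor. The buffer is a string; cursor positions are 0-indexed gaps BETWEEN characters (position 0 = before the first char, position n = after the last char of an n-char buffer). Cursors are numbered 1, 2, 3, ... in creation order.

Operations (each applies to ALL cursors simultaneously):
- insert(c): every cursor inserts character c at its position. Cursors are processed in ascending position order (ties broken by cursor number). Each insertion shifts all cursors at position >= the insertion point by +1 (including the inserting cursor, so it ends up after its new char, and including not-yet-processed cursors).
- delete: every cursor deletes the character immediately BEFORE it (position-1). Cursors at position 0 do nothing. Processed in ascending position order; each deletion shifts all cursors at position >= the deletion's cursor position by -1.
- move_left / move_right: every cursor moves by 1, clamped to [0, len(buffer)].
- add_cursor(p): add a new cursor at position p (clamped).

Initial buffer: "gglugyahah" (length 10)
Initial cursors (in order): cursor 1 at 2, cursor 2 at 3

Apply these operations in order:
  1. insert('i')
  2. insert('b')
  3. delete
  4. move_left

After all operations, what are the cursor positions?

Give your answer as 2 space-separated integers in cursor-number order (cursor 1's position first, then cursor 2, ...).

After op 1 (insert('i')): buffer="ggiliugyahah" (len 12), cursors c1@3 c2@5, authorship ..1.2.......
After op 2 (insert('b')): buffer="ggiblibugyahah" (len 14), cursors c1@4 c2@7, authorship ..11.22.......
After op 3 (delete): buffer="ggiliugyahah" (len 12), cursors c1@3 c2@5, authorship ..1.2.......
After op 4 (move_left): buffer="ggiliugyahah" (len 12), cursors c1@2 c2@4, authorship ..1.2.......

Answer: 2 4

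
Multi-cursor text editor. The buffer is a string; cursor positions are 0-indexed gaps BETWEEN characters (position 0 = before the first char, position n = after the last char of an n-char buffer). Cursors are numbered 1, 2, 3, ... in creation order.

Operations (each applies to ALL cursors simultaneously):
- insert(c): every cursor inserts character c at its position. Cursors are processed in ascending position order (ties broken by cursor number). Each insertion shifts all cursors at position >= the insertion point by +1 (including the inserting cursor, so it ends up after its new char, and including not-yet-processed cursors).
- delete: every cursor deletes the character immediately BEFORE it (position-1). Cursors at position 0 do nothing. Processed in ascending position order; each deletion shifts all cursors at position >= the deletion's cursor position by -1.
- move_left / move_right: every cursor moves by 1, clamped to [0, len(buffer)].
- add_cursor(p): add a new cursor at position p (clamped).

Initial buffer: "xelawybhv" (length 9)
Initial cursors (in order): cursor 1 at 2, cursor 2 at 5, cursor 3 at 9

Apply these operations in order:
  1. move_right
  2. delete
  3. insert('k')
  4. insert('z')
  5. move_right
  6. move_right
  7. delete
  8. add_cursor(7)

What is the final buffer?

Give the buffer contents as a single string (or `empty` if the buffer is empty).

Answer: xekzakzbk

Derivation:
After op 1 (move_right): buffer="xelawybhv" (len 9), cursors c1@3 c2@6 c3@9, authorship .........
After op 2 (delete): buffer="xeawbh" (len 6), cursors c1@2 c2@4 c3@6, authorship ......
After op 3 (insert('k')): buffer="xekawkbhk" (len 9), cursors c1@3 c2@6 c3@9, authorship ..1..2..3
After op 4 (insert('z')): buffer="xekzawkzbhkz" (len 12), cursors c1@4 c2@8 c3@12, authorship ..11..22..33
After op 5 (move_right): buffer="xekzawkzbhkz" (len 12), cursors c1@5 c2@9 c3@12, authorship ..11..22..33
After op 6 (move_right): buffer="xekzawkzbhkz" (len 12), cursors c1@6 c2@10 c3@12, authorship ..11..22..33
After op 7 (delete): buffer="xekzakzbk" (len 9), cursors c1@5 c2@8 c3@9, authorship ..11.22.3
After op 8 (add_cursor(7)): buffer="xekzakzbk" (len 9), cursors c1@5 c4@7 c2@8 c3@9, authorship ..11.22.3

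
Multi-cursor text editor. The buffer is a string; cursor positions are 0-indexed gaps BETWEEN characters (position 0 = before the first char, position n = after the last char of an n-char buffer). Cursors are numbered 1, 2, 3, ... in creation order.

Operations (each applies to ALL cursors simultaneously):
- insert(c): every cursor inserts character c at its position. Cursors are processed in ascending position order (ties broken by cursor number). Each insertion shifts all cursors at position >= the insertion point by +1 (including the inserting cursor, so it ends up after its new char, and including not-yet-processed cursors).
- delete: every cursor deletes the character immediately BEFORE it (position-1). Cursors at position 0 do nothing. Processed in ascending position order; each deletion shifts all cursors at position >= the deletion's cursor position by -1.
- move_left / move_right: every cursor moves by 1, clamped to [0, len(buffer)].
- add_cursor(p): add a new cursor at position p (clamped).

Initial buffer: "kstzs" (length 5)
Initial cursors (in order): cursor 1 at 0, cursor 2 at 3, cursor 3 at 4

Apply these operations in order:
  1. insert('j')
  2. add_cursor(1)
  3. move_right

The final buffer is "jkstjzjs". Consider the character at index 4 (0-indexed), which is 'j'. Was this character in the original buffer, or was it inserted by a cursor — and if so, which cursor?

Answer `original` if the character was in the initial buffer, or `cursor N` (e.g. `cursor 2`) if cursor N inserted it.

Answer: cursor 2

Derivation:
After op 1 (insert('j')): buffer="jkstjzjs" (len 8), cursors c1@1 c2@5 c3@7, authorship 1...2.3.
After op 2 (add_cursor(1)): buffer="jkstjzjs" (len 8), cursors c1@1 c4@1 c2@5 c3@7, authorship 1...2.3.
After op 3 (move_right): buffer="jkstjzjs" (len 8), cursors c1@2 c4@2 c2@6 c3@8, authorship 1...2.3.
Authorship (.=original, N=cursor N): 1 . . . 2 . 3 .
Index 4: author = 2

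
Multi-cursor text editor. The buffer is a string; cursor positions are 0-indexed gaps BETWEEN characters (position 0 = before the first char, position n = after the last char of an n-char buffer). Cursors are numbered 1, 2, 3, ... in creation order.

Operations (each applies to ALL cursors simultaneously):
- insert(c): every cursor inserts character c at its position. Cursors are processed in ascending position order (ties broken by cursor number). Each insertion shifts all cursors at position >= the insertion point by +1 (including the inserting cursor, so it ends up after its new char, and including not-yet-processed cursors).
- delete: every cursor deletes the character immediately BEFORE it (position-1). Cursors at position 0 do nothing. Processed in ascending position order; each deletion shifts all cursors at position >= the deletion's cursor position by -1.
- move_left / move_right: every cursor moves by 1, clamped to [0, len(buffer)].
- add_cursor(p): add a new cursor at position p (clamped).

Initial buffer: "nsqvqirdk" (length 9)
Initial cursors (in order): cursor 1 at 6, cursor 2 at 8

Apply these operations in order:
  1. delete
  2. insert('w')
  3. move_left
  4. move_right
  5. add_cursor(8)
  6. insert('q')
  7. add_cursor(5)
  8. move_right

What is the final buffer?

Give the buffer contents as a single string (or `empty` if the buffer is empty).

Answer: nsqvqwqrwqqk

Derivation:
After op 1 (delete): buffer="nsqvqrk" (len 7), cursors c1@5 c2@6, authorship .......
After op 2 (insert('w')): buffer="nsqvqwrwk" (len 9), cursors c1@6 c2@8, authorship .....1.2.
After op 3 (move_left): buffer="nsqvqwrwk" (len 9), cursors c1@5 c2@7, authorship .....1.2.
After op 4 (move_right): buffer="nsqvqwrwk" (len 9), cursors c1@6 c2@8, authorship .....1.2.
After op 5 (add_cursor(8)): buffer="nsqvqwrwk" (len 9), cursors c1@6 c2@8 c3@8, authorship .....1.2.
After op 6 (insert('q')): buffer="nsqvqwqrwqqk" (len 12), cursors c1@7 c2@11 c3@11, authorship .....11.223.
After op 7 (add_cursor(5)): buffer="nsqvqwqrwqqk" (len 12), cursors c4@5 c1@7 c2@11 c3@11, authorship .....11.223.
After op 8 (move_right): buffer="nsqvqwqrwqqk" (len 12), cursors c4@6 c1@8 c2@12 c3@12, authorship .....11.223.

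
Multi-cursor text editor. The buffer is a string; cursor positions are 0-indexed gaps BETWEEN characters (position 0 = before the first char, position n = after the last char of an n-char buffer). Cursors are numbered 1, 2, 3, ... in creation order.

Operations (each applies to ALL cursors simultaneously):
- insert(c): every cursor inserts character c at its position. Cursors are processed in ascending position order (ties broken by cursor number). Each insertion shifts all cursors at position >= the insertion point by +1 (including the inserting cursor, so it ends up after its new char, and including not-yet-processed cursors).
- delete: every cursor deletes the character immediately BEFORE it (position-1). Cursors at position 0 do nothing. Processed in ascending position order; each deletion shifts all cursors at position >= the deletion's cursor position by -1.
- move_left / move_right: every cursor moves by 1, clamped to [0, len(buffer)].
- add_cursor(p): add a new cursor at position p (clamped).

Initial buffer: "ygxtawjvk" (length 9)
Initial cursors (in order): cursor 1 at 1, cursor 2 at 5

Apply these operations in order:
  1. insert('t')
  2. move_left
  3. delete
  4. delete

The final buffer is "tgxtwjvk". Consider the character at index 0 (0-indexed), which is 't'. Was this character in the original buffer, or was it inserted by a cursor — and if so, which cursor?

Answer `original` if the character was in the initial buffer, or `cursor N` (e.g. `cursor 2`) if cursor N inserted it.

Answer: cursor 1

Derivation:
After op 1 (insert('t')): buffer="ytgxtatwjvk" (len 11), cursors c1@2 c2@7, authorship .1....2....
After op 2 (move_left): buffer="ytgxtatwjvk" (len 11), cursors c1@1 c2@6, authorship .1....2....
After op 3 (delete): buffer="tgxttwjvk" (len 9), cursors c1@0 c2@4, authorship 1...2....
After op 4 (delete): buffer="tgxtwjvk" (len 8), cursors c1@0 c2@3, authorship 1..2....
Authorship (.=original, N=cursor N): 1 . . 2 . . . .
Index 0: author = 1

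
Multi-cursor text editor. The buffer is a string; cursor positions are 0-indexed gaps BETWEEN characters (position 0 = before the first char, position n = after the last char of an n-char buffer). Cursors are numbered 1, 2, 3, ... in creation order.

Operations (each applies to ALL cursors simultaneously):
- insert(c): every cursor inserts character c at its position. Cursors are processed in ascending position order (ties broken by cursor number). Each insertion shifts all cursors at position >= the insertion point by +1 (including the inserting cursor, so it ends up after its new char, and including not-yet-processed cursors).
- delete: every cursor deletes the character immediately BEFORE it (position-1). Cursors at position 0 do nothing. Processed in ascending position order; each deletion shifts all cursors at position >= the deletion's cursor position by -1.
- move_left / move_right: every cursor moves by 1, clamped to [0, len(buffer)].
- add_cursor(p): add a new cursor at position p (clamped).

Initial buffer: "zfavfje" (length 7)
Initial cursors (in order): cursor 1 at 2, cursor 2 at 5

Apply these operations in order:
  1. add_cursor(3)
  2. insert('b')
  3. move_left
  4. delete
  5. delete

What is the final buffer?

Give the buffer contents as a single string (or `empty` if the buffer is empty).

Answer: bbje

Derivation:
After op 1 (add_cursor(3)): buffer="zfavfje" (len 7), cursors c1@2 c3@3 c2@5, authorship .......
After op 2 (insert('b')): buffer="zfbabvfbje" (len 10), cursors c1@3 c3@5 c2@8, authorship ..1.3..2..
After op 3 (move_left): buffer="zfbabvfbje" (len 10), cursors c1@2 c3@4 c2@7, authorship ..1.3..2..
After op 4 (delete): buffer="zbbvbje" (len 7), cursors c1@1 c3@2 c2@4, authorship .13.2..
After op 5 (delete): buffer="bbje" (len 4), cursors c1@0 c3@0 c2@1, authorship 32..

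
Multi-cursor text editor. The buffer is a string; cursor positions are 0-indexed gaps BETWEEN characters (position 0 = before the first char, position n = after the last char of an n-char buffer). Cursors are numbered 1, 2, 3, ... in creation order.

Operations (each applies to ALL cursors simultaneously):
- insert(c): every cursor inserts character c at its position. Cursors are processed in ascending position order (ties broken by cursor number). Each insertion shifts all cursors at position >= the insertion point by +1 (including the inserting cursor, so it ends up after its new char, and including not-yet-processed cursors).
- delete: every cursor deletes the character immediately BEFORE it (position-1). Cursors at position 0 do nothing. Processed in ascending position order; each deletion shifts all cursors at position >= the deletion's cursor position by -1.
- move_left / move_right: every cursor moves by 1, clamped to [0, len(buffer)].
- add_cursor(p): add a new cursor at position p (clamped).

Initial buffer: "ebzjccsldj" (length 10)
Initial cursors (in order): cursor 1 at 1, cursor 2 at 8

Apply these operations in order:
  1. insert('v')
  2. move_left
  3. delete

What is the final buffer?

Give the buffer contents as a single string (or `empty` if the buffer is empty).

After op 1 (insert('v')): buffer="evbzjccslvdj" (len 12), cursors c1@2 c2@10, authorship .1.......2..
After op 2 (move_left): buffer="evbzjccslvdj" (len 12), cursors c1@1 c2@9, authorship .1.......2..
After op 3 (delete): buffer="vbzjccsvdj" (len 10), cursors c1@0 c2@7, authorship 1......2..

Answer: vbzjccsvdj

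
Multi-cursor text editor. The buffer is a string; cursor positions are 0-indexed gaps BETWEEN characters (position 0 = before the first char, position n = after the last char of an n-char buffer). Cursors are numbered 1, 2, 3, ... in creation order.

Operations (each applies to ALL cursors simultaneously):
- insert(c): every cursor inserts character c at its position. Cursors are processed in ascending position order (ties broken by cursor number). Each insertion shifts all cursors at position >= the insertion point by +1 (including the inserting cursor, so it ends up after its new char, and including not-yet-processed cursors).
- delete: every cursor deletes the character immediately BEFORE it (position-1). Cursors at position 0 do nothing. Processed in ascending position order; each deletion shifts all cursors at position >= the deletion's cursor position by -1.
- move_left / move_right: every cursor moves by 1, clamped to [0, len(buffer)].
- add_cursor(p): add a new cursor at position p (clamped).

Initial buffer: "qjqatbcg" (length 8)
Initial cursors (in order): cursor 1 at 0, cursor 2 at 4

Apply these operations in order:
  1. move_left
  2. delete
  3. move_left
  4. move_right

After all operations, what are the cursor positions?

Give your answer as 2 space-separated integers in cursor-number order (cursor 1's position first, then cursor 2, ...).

After op 1 (move_left): buffer="qjqatbcg" (len 8), cursors c1@0 c2@3, authorship ........
After op 2 (delete): buffer="qjatbcg" (len 7), cursors c1@0 c2@2, authorship .......
After op 3 (move_left): buffer="qjatbcg" (len 7), cursors c1@0 c2@1, authorship .......
After op 4 (move_right): buffer="qjatbcg" (len 7), cursors c1@1 c2@2, authorship .......

Answer: 1 2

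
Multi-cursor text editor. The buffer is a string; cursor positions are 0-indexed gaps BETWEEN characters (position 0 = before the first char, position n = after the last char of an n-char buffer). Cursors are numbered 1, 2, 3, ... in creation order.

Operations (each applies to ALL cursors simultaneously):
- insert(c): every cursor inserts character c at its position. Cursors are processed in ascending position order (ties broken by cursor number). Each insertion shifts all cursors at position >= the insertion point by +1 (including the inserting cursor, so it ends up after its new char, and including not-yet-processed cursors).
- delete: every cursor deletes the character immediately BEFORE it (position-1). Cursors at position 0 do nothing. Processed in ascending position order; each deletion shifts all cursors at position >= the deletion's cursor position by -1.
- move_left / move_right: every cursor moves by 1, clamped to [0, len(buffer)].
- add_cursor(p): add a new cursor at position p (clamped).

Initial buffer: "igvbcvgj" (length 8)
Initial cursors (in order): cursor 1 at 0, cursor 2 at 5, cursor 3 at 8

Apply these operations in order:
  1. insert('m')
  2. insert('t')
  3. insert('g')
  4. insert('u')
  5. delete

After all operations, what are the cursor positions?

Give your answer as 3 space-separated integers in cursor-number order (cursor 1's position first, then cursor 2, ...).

After op 1 (insert('m')): buffer="migvbcmvgjm" (len 11), cursors c1@1 c2@7 c3@11, authorship 1.....2...3
After op 2 (insert('t')): buffer="mtigvbcmtvgjmt" (len 14), cursors c1@2 c2@9 c3@14, authorship 11.....22...33
After op 3 (insert('g')): buffer="mtgigvbcmtgvgjmtg" (len 17), cursors c1@3 c2@11 c3@17, authorship 111.....222...333
After op 4 (insert('u')): buffer="mtguigvbcmtguvgjmtgu" (len 20), cursors c1@4 c2@13 c3@20, authorship 1111.....2222...3333
After op 5 (delete): buffer="mtgigvbcmtgvgjmtg" (len 17), cursors c1@3 c2@11 c3@17, authorship 111.....222...333

Answer: 3 11 17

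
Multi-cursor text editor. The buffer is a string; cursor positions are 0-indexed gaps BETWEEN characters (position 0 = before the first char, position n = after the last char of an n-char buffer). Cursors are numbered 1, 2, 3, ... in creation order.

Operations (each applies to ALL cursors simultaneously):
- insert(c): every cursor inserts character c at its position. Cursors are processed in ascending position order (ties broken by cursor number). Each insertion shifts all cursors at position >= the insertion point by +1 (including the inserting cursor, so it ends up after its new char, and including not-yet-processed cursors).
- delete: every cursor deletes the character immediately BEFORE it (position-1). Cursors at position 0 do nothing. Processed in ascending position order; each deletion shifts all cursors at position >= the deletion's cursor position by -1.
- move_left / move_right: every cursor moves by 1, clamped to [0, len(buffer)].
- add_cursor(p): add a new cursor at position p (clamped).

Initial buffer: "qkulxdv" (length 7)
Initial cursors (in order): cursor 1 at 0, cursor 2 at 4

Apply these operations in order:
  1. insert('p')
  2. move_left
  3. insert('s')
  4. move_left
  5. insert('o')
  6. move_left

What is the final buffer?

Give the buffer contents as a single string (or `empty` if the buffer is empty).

After op 1 (insert('p')): buffer="pqkulpxdv" (len 9), cursors c1@1 c2@6, authorship 1....2...
After op 2 (move_left): buffer="pqkulpxdv" (len 9), cursors c1@0 c2@5, authorship 1....2...
After op 3 (insert('s')): buffer="spqkulspxdv" (len 11), cursors c1@1 c2@7, authorship 11....22...
After op 4 (move_left): buffer="spqkulspxdv" (len 11), cursors c1@0 c2@6, authorship 11....22...
After op 5 (insert('o')): buffer="ospqkulospxdv" (len 13), cursors c1@1 c2@8, authorship 111....222...
After op 6 (move_left): buffer="ospqkulospxdv" (len 13), cursors c1@0 c2@7, authorship 111....222...

Answer: ospqkulospxdv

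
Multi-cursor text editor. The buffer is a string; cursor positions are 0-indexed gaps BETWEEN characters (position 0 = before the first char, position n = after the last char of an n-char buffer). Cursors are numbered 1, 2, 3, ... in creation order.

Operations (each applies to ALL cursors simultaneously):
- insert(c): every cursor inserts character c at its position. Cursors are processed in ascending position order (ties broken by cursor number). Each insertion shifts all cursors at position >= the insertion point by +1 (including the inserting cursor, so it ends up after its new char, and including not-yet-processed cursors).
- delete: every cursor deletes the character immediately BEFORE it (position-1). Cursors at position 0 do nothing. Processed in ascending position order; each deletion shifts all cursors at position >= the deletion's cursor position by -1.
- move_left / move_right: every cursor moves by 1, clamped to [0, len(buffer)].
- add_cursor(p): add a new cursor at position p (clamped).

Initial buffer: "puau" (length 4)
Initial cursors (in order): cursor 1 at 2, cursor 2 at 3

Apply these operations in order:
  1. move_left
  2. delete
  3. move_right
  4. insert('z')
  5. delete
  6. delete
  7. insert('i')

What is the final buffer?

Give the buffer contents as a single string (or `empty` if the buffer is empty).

Answer: iiu

Derivation:
After op 1 (move_left): buffer="puau" (len 4), cursors c1@1 c2@2, authorship ....
After op 2 (delete): buffer="au" (len 2), cursors c1@0 c2@0, authorship ..
After op 3 (move_right): buffer="au" (len 2), cursors c1@1 c2@1, authorship ..
After op 4 (insert('z')): buffer="azzu" (len 4), cursors c1@3 c2@3, authorship .12.
After op 5 (delete): buffer="au" (len 2), cursors c1@1 c2@1, authorship ..
After op 6 (delete): buffer="u" (len 1), cursors c1@0 c2@0, authorship .
After op 7 (insert('i')): buffer="iiu" (len 3), cursors c1@2 c2@2, authorship 12.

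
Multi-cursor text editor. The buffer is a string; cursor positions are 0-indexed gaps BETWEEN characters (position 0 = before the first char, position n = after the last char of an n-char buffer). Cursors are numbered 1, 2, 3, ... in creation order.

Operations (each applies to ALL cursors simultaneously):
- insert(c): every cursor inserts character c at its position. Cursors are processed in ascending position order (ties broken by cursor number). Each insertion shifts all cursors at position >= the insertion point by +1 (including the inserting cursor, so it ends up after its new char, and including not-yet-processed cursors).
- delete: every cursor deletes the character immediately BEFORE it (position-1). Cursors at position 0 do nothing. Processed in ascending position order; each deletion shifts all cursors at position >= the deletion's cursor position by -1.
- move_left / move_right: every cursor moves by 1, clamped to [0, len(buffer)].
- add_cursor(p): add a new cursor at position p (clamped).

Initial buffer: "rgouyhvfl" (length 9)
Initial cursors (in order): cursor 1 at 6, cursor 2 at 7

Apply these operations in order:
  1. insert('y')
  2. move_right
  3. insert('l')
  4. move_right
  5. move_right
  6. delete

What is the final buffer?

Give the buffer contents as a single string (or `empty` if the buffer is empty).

After op 1 (insert('y')): buffer="rgouyhyvyfl" (len 11), cursors c1@7 c2@9, authorship ......1.2..
After op 2 (move_right): buffer="rgouyhyvyfl" (len 11), cursors c1@8 c2@10, authorship ......1.2..
After op 3 (insert('l')): buffer="rgouyhyvlyfll" (len 13), cursors c1@9 c2@12, authorship ......1.12.2.
After op 4 (move_right): buffer="rgouyhyvlyfll" (len 13), cursors c1@10 c2@13, authorship ......1.12.2.
After op 5 (move_right): buffer="rgouyhyvlyfll" (len 13), cursors c1@11 c2@13, authorship ......1.12.2.
After op 6 (delete): buffer="rgouyhyvlyl" (len 11), cursors c1@10 c2@11, authorship ......1.122

Answer: rgouyhyvlyl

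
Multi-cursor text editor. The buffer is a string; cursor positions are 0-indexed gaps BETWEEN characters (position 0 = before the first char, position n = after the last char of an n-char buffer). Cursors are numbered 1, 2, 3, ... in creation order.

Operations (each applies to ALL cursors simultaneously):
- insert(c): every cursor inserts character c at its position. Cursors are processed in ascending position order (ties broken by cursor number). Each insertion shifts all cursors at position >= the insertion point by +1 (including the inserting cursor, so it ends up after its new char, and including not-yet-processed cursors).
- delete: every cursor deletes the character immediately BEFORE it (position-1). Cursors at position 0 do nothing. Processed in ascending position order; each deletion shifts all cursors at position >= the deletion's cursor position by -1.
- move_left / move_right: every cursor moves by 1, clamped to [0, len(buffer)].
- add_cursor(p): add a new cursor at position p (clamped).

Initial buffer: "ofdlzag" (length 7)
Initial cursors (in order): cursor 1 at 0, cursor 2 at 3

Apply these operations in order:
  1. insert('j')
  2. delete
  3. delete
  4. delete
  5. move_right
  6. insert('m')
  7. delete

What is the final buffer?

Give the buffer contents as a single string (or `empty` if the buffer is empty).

After op 1 (insert('j')): buffer="jofdjlzag" (len 9), cursors c1@1 c2@5, authorship 1...2....
After op 2 (delete): buffer="ofdlzag" (len 7), cursors c1@0 c2@3, authorship .......
After op 3 (delete): buffer="oflzag" (len 6), cursors c1@0 c2@2, authorship ......
After op 4 (delete): buffer="olzag" (len 5), cursors c1@0 c2@1, authorship .....
After op 5 (move_right): buffer="olzag" (len 5), cursors c1@1 c2@2, authorship .....
After op 6 (insert('m')): buffer="omlmzag" (len 7), cursors c1@2 c2@4, authorship .1.2...
After op 7 (delete): buffer="olzag" (len 5), cursors c1@1 c2@2, authorship .....

Answer: olzag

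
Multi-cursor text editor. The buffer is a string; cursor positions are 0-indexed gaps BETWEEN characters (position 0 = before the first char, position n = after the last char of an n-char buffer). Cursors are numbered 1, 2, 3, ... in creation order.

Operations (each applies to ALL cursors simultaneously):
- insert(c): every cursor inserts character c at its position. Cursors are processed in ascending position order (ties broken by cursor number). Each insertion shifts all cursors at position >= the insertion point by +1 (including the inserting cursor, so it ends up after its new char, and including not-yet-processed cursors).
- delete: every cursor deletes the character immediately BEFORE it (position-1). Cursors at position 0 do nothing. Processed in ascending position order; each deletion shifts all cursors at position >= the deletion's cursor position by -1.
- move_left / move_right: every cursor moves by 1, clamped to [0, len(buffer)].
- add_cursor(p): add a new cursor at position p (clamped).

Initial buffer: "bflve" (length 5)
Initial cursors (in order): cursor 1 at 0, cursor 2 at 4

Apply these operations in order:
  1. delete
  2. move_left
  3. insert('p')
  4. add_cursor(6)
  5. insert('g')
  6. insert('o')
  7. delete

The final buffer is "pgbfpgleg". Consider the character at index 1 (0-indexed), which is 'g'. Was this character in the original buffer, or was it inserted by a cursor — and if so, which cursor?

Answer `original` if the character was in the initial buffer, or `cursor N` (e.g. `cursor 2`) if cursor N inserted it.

Answer: cursor 1

Derivation:
After op 1 (delete): buffer="bfle" (len 4), cursors c1@0 c2@3, authorship ....
After op 2 (move_left): buffer="bfle" (len 4), cursors c1@0 c2@2, authorship ....
After op 3 (insert('p')): buffer="pbfple" (len 6), cursors c1@1 c2@4, authorship 1..2..
After op 4 (add_cursor(6)): buffer="pbfple" (len 6), cursors c1@1 c2@4 c3@6, authorship 1..2..
After op 5 (insert('g')): buffer="pgbfpgleg" (len 9), cursors c1@2 c2@6 c3@9, authorship 11..22..3
After op 6 (insert('o')): buffer="pgobfpgolego" (len 12), cursors c1@3 c2@8 c3@12, authorship 111..222..33
After op 7 (delete): buffer="pgbfpgleg" (len 9), cursors c1@2 c2@6 c3@9, authorship 11..22..3
Authorship (.=original, N=cursor N): 1 1 . . 2 2 . . 3
Index 1: author = 1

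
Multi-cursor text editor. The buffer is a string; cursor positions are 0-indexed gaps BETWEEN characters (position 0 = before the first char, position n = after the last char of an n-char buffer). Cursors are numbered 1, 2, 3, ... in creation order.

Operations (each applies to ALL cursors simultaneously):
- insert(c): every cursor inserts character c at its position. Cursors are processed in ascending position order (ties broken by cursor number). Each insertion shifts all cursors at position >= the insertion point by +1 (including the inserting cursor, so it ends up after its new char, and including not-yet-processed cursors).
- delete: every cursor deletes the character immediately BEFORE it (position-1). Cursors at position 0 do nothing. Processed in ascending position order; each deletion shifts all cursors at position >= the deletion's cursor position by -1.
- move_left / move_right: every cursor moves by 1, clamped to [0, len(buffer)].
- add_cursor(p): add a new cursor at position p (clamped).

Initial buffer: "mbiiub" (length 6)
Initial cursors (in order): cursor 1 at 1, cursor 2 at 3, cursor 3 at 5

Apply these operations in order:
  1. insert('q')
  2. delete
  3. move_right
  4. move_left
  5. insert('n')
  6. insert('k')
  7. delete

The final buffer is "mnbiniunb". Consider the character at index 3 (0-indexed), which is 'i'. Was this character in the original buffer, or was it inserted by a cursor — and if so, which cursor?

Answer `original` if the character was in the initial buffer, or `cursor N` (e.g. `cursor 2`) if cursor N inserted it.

Answer: original

Derivation:
After op 1 (insert('q')): buffer="mqbiqiuqb" (len 9), cursors c1@2 c2@5 c3@8, authorship .1..2..3.
After op 2 (delete): buffer="mbiiub" (len 6), cursors c1@1 c2@3 c3@5, authorship ......
After op 3 (move_right): buffer="mbiiub" (len 6), cursors c1@2 c2@4 c3@6, authorship ......
After op 4 (move_left): buffer="mbiiub" (len 6), cursors c1@1 c2@3 c3@5, authorship ......
After op 5 (insert('n')): buffer="mnbiniunb" (len 9), cursors c1@2 c2@5 c3@8, authorship .1..2..3.
After op 6 (insert('k')): buffer="mnkbinkiunkb" (len 12), cursors c1@3 c2@7 c3@11, authorship .11..22..33.
After op 7 (delete): buffer="mnbiniunb" (len 9), cursors c1@2 c2@5 c3@8, authorship .1..2..3.
Authorship (.=original, N=cursor N): . 1 . . 2 . . 3 .
Index 3: author = original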